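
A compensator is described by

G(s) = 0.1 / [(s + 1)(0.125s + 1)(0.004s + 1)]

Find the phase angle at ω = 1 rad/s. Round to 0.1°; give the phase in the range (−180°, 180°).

At ω = 1 rad/s:
pole (1 + j1·1) = 1 + j1 → |·| ≈ 1.4142, ∠ ≈ 45.00°
pole (1 + j1·0.125) = 1 + j0.125 → |·| ≈ 1.0078, ∠ ≈ 7.13°
pole (1 + j1·0.004) = 1 + j0.004 → |·| ≈ 1, ∠ ≈ 0.23°
∠G = (0°) − (45.00° + 7.13° + 0.23°) = -52.36°

-52.4°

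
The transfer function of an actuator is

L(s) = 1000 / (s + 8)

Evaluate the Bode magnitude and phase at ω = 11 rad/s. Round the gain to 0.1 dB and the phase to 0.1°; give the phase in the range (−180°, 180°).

37.3 dB, -54.0°

At s = jω = j11:
pole (s+8): 8 + j11 → |·| = √(8²+11²) = √185 ≈ 13.601, ∠ = arctan(11/8) ≈ 53.97°
|L| = 1000 / 13.601 ≈ 73.524
Gain = 20 log₁₀(73.524) ≈ 37.33 dB
∠L = 0.00° − 53.97° = -53.97°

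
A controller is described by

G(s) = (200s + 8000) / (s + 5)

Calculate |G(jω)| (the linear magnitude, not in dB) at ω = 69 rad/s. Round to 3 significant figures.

231

Substitute s = j69:
Numerator: 200(j69) + 8000 = 8000 + j13800
Denominator: (j69) + 5 = 5 + j69
|N| = √(8000² + 13800²) ≈ 15951, ∠N ≈ 59.90°
|D| = √(5² + 69²) ≈ 69.181, ∠D ≈ 85.86°
|G| = 15951 / 69.181 ≈ 230.57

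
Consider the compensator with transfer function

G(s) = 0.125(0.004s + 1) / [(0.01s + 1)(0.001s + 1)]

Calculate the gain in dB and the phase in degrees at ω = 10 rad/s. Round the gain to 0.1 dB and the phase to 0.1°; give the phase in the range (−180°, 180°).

-18.1 dB, -4.0°

At ω = 10 rad/s:
zero (1 + j10·0.004) = 1 + j0.04 → |·| ≈ 1.0008, ∠ ≈ 2.29°
pole (1 + j10·0.01) = 1 + j0.1 → |·| ≈ 1.005, ∠ ≈ 5.71°
pole (1 + j10·0.001) = 1 + j0.01 → |·| ≈ 1, ∠ ≈ 0.57°
|G| = 0.125 · 1.0008 / (1.005 · 1) ≈ 0.12448
Gain = 20 log₁₀(0.12448) ≈ -18.10 dB
∠G = (2.29°) − (5.71° + 0.57°) = -3.99°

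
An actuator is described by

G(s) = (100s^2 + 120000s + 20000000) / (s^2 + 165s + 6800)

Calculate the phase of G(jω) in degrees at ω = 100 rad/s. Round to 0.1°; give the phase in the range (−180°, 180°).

-68.7°

Substitute s = j100:
Numerator: 100(j100)^2 + 120000(j100) + 20000000 = 19000000 + j12000000
Denominator: (j100)^2 + 165(j100) + 6800 = -3200 + j16500
|N| = √(19000000² + 12000000²) ≈ 2.2472e+07, ∠N ≈ 32.28°
|D| = √(3200² + 16500²) ≈ 16807, ∠D ≈ 100.98°
∠G = 32.28° − 100.98° = -68.70°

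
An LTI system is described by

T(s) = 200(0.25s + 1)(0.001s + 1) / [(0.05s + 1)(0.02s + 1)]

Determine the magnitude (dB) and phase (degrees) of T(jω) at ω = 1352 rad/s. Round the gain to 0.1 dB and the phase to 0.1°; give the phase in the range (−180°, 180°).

At ω = 1352 rad/s:
zero (1 + j1352·0.25) = 1 + j338 → |·| ≈ 338, ∠ ≈ 89.83°
zero (1 + j1352·0.001) = 1 + j1.352 → |·| ≈ 1.6816, ∠ ≈ 53.51°
pole (1 + j1352·0.05) = 1 + j67.6 → |·| ≈ 67.607, ∠ ≈ 89.15°
pole (1 + j1352·0.02) = 1 + j27.04 → |·| ≈ 27.058, ∠ ≈ 87.88°
|T| = 200 · 338 · 1.6816 / (67.607 · 27.058) ≈ 62.142
Gain = 20 log₁₀(62.142) ≈ 35.87 dB
∠T = (89.83° + 53.51°) − (89.15° + 87.88°) = -33.69°

35.9 dB, -33.7°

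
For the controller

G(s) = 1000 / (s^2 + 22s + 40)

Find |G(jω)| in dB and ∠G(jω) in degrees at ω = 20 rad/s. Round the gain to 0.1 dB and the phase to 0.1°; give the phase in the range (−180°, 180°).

Substitute s = j20:
Numerator: 1000 = 1000 + j0
Denominator: (j20)^2 + 22(j20) + 40 = -360 + j440
|N| = √(1000² + 0²) ≈ 1000, ∠N ≈ 0.00°
|D| = √(360² + 440²) ≈ 568.51, ∠D ≈ 129.29°
|G| = 1000 / 568.51 ≈ 1.759
Gain = 20 log₁₀(1.759) ≈ 4.91 dB
∠G = 0.00° − 129.29° = -129.29°

4.9 dB, -129.3°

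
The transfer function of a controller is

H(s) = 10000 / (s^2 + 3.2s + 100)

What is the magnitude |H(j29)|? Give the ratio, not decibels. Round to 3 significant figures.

13.4

At s = jω = j29:
quadratic: (j29)² + 3.2·j29 + 100 = -741 + j92.8 → |·| ≈ 746.79, ∠ ≈ 172.86°
|H| = 10000 / 746.79 ≈ 13.391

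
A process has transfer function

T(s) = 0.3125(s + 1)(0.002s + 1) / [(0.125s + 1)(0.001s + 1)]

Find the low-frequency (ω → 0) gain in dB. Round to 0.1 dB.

-10.1 dB

T(0) = 0.3125 · 1 / 1 = 0.3125
20 log₁₀(0.3125) ≈ -10.10 dB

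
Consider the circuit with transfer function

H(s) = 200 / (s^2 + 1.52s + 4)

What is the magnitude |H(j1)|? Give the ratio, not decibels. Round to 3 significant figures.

59.5

At s = jω = j1:
quadratic: (j1)² + 1.52·j1 + 4 = 3 + j1.52 → |·| ≈ 3.3631, ∠ ≈ 26.87°
|H| = 200 / 3.3631 ≈ 59.469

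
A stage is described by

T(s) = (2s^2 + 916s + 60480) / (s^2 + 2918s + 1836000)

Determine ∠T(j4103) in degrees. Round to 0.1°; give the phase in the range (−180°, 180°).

32.2°

Substitute s = j4103:
Numerator: 2(j4103)^2 + 916(j4103) + 60480 = -33608738 + j3758348
Denominator: (j4103)^2 + 2918(j4103) + 1836000 = -14998609 + j11972554
|N| = √(33608738² + 3758348²) ≈ 3.3818e+07, ∠N ≈ 173.62°
|D| = √(14998609² + 11972554²) ≈ 1.9191e+07, ∠D ≈ 141.40°
∠T = 173.62° − 141.40° = 32.22°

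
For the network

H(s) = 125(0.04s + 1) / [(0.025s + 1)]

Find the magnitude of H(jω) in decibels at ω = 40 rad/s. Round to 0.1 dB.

At ω = 40 rad/s:
zero (1 + j40·0.04) = 1 + j1.6 → |·| ≈ 1.8868, ∠ ≈ 57.99°
pole (1 + j40·0.025) = 1 + j1 → |·| ≈ 1.4142, ∠ ≈ 45.00°
|H| = 125 · 1.8868 / (1.4142) ≈ 166.77
Gain = 20 log₁₀(166.77) ≈ 44.44 dB

44.4 dB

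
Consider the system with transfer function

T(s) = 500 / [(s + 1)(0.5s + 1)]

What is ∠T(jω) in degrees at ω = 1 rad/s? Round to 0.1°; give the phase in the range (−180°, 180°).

-71.6°

At ω = 1 rad/s:
pole (1 + j1·1) = 1 + j1 → |·| ≈ 1.4142, ∠ ≈ 45.00°
pole (1 + j1·0.5) = 1 + j0.5 → |·| ≈ 1.118, ∠ ≈ 26.57°
∠T = (0°) − (45.00° + 26.57°) = -71.57°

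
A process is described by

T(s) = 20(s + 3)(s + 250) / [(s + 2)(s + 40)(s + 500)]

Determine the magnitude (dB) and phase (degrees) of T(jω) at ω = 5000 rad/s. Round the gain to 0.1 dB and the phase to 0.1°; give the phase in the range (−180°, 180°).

-48.0 dB, -86.7°

At s = jω = j5000:
zero (s+3): 3 + j5000 → |·| = √(3²+5000²) = √25000009 ≈ 5000, ∠ = arctan(5000/3) ≈ 89.97°
zero (s+250): 250 + j5000 → |·| = √(250²+5000²) = √25062500 ≈ 5006.2, ∠ = arctan(5000/250) ≈ 87.14°
pole (s+2): 2 + j5000 → |·| = √(2²+5000²) = √25000004 ≈ 5000, ∠ = arctan(5000/2) ≈ 89.98°
pole (s+40): 40 + j5000 → |·| = √(40²+5000²) = √25001600 ≈ 5000.2, ∠ = arctan(5000/40) ≈ 89.54°
pole (s+500): 500 + j5000 → |·| = √(500²+5000²) = √25250000 ≈ 5024.9, ∠ = arctan(5000/500) ≈ 84.29°
|T| = 20 · 2.5031e+07 / 1.2563e+11 ≈ 0.0039849
Gain = 20 log₁₀(0.0039849) ≈ -47.99 dB
∠T = 177.11° − 263.81° = -86.70°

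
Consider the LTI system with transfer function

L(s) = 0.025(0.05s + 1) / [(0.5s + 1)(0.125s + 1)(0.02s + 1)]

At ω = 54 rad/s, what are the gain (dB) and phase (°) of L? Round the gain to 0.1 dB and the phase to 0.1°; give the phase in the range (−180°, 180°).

At ω = 54 rad/s:
zero (1 + j54·0.05) = 1 + j2.7 → |·| ≈ 2.8792, ∠ ≈ 69.68°
pole (1 + j54·0.5) = 1 + j27 → |·| ≈ 27.019, ∠ ≈ 87.88°
pole (1 + j54·0.125) = 1 + j6.75 → |·| ≈ 6.8237, ∠ ≈ 81.57°
pole (1 + j54·0.02) = 1 + j1.08 → |·| ≈ 1.4719, ∠ ≈ 47.20°
|L| = 0.025 · 2.8792 / (27.019 · 6.8237 · 1.4719) ≈ 0.00026524
Gain = 20 log₁₀(0.00026524) ≈ -71.53 dB
∠L = (69.68°) − (87.88° + 81.57° + 47.20°) = -146.97°

-71.5 dB, -147.0°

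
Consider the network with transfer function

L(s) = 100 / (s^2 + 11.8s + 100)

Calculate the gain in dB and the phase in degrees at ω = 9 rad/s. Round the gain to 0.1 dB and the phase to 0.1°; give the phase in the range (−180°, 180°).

At s = jω = j9:
quadratic: (j9)² + 11.8·j9 + 100 = 19 + j106.2 → |·| ≈ 107.89, ∠ ≈ 79.86°
|L| = 100 / 107.89 ≈ 0.92687
Gain = 20 log₁₀(0.92687) ≈ -0.66 dB
∠L = 0.00° − 79.86° = -79.86°

-0.7 dB, -79.9°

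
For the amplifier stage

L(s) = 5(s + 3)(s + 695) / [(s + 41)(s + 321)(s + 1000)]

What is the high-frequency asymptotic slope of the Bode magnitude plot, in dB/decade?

-20 dB/decade

Each pole contributes −20 dB/decade at high frequency; each zero contributes +20 dB/decade.
Net: 2 zero(s) − 3 pole(s) → -20 dB/decade.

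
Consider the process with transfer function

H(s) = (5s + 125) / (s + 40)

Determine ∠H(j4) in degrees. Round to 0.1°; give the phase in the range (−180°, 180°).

3.4°

Substitute s = j4:
Numerator: 5(j4) + 125 = 125 + j20
Denominator: (j4) + 40 = 40 + j4
|N| = √(125² + 20²) ≈ 126.59, ∠N ≈ 9.09°
|D| = √(40² + 4²) ≈ 40.2, ∠D ≈ 5.71°
∠H = 9.09° − 5.71° = 3.38°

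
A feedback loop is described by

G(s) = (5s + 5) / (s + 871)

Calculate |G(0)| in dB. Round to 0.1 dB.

-44.8 dB

G(0) = 5 / 871 ≈ 0.0057405
20 log₁₀(0.0057405) ≈ -44.82 dB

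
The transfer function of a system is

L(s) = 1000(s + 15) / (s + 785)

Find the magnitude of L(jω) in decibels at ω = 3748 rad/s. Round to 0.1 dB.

At s = jω = j3748:
zero (s+15): 15 + j3748 → |·| = √(15²+3748²) = √14047729 ≈ 3748, ∠ = arctan(3748/15) ≈ 89.77°
pole (s+785): 785 + j3748 → |·| = √(785²+3748²) = √14663729 ≈ 3829.3, ∠ = arctan(3748/785) ≈ 78.17°
|L| = 1000 · 3748 / 3829.3 ≈ 978.77
Gain = 20 log₁₀(978.77) ≈ 59.81 dB

59.8 dB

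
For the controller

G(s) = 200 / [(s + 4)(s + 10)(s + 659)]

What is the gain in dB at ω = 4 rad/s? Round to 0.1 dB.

At s = jω = j4:
pole (s+4): 4 + j4 → |·| = √(4²+4²) = √32 ≈ 5.6569, ∠ = arctan(4/4) ≈ 45.00°
pole (s+10): 10 + j4 → |·| = √(10²+4²) = √116 ≈ 10.77, ∠ = arctan(4/10) ≈ 21.80°
pole (s+659): 659 + j4 → |·| = √(659²+4²) = √434297 ≈ 659.01, ∠ = arctan(4/659) ≈ 0.35°
|G| = 200 / 40150 ≈ 0.0049813
Gain = 20 log₁₀(0.0049813) ≈ -46.05 dB

-46.1 dB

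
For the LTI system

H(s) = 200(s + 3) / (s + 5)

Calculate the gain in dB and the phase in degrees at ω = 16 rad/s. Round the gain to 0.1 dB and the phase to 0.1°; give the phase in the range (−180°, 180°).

45.8 dB, 6.7°

At s = jω = j16:
zero (s+3): 3 + j16 → |·| = √(3²+16²) = √265 ≈ 16.279, ∠ = arctan(16/3) ≈ 79.38°
pole (s+5): 5 + j16 → |·| = √(5²+16²) = √281 ≈ 16.763, ∠ = arctan(16/5) ≈ 72.65°
|H| = 200 · 16.279 / 16.763 ≈ 194.23
Gain = 20 log₁₀(194.23) ≈ 45.77 dB
∠H = 79.38° − 72.65° = 6.73°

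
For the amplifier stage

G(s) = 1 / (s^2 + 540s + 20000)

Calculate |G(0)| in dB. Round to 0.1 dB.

G(0) = 1 / 20000 = 5e-05
20 log₁₀(5e-05) ≈ -86.02 dB

-86.0 dB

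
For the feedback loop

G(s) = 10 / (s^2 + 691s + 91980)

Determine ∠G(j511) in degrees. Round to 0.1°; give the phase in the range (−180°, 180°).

-115.6°

Substitute s = j511:
Numerator: 10 = 10 + j0
Denominator: (j511)^2 + 691(j511) + 91980 = -169141 + j353101
|N| = √(10² + 0²) ≈ 10, ∠N ≈ 0.00°
|D| = √(169141² + 353101²) ≈ 3.9152e+05, ∠D ≈ 115.60°
∠G = 0.00° − 115.60° = -115.60°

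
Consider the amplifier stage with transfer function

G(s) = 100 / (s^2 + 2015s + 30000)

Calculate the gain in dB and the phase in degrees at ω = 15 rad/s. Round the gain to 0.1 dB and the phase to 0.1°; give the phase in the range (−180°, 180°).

Substitute s = j15:
Numerator: 100 = 100 + j0
Denominator: (j15)^2 + 2015(j15) + 30000 = 29775 + j30225
|N| = √(100² + 0²) ≈ 100, ∠N ≈ 0.00°
|D| = √(29775² + 30225²) ≈ 42428, ∠D ≈ 45.43°
|G| = 100 / 42428 ≈ 0.0023569
Gain = 20 log₁₀(0.0023569) ≈ -52.55 dB
∠G = 0.00° − 45.43° = -45.43°

-52.6 dB, -45.4°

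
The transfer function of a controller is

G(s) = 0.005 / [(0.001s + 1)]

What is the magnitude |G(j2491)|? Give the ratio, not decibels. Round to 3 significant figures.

At ω = 2491 rad/s:
pole (1 + j2491·0.001) = 1 + j2.491 → |·| ≈ 2.6842, ∠ ≈ 68.13°
|G| = 0.005 · 1 / (2.6842) ≈ 0.0018628

0.00186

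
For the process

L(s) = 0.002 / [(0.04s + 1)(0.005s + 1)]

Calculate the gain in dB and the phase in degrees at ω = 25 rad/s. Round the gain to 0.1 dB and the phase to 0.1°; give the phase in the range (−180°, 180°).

At ω = 25 rad/s:
pole (1 + j25·0.04) = 1 + j1 → |·| ≈ 1.4142, ∠ ≈ 45.00°
pole (1 + j25·0.005) = 1 + j0.125 → |·| ≈ 1.0078, ∠ ≈ 7.13°
|L| = 0.002 · 1 / (1.4142 · 1.0078) ≈ 0.0014033
Gain = 20 log₁₀(0.0014033) ≈ -57.06 dB
∠L = (0°) − (45.00° + 7.13°) = -52.13°

-57.1 dB, -52.1°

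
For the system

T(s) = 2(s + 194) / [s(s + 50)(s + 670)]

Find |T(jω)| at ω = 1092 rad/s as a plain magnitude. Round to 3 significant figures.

1.45e-06

At s = jω = j1092:
zero (s+194): 194 + j1092 → |·| = √(194²+1092²) = √1230100 ≈ 1109.1, ∠ = arctan(1092/194) ≈ 79.93°
pole (s+50): 50 + j1092 → |·| = √(50²+1092²) = √1194964 ≈ 1093.1, ∠ = arctan(1092/50) ≈ 87.38°
pole (s+670): 670 + j1092 → |·| = √(670²+1092²) = √1641364 ≈ 1281.2, ∠ = arctan(1092/670) ≈ 58.47°
pole at origin: |s| = 1092, ∠ = 90.00° (in denominator)
|T| = 2 · 1109.1 / 1.5293e+09 ≈ 1.4505e-06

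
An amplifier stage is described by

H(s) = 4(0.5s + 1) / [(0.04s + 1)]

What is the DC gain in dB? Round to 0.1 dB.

H(0) = 4 · 1 / 1 = 4
20 log₁₀(4) ≈ 12.04 dB

12.0 dB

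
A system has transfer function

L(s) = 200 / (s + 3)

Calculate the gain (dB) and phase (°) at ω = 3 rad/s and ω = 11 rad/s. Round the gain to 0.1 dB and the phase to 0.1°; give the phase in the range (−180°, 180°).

ω = 3: 33.5 dB, -45.0°; ω = 11: 24.9 dB, -74.7°

Substitute s = j3:
Numerator: 200 = 200 + j0
Denominator: (j3) + 3 = 3 + j3
|N| = √(200² + 0²) ≈ 200, ∠N ≈ 0.00°
|D| = √(3² + 3²) ≈ 4.2426, ∠D ≈ 45.00°
|L| = 200 / 4.2426 ≈ 47.141
Gain = 20 log₁₀(47.141) ≈ 33.47 dB
∠L = 0.00° − 45.00° = -45.00°

Substitute s = j11:
Numerator: 200 = 200 + j0
Denominator: (j11) + 3 = 3 + j11
|N| = √(200² + 0²) ≈ 200, ∠N ≈ 0.00°
|D| = √(3² + 11²) ≈ 11.402, ∠D ≈ 74.74°
|L| = 200 / 11.402 ≈ 17.541
Gain = 20 log₁₀(17.541) ≈ 24.88 dB
∠L = 0.00° − 74.74° = -74.74°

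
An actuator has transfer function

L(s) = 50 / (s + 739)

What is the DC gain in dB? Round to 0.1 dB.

L(0) = 50 / (739) ≈ 0.067659
20 log₁₀(0.067659) ≈ -23.39 dB

-23.4 dB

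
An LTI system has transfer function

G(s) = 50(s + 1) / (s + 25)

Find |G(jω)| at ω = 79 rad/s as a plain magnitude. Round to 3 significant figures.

At s = jω = j79:
zero (s+1): 1 + j79 → |·| = √(1²+79²) = √6242 ≈ 79.006, ∠ = arctan(79/1) ≈ 89.27°
pole (s+25): 25 + j79 → |·| = √(25²+79²) = √6866 ≈ 82.861, ∠ = arctan(79/25) ≈ 72.44°
|G| = 50 · 79.006 / 82.861 ≈ 47.674

47.7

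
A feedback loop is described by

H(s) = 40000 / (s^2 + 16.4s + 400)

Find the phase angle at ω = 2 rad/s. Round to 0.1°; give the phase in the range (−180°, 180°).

-4.7°

At s = jω = j2:
quadratic: (j2)² + 16.4·j2 + 400 = 396 + j32.8 → |·| ≈ 397.36, ∠ ≈ 4.73°
∠H = 0.00° − 4.73° = -4.73°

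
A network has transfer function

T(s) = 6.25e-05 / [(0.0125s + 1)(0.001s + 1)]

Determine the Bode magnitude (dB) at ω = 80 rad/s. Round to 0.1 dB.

At ω = 80 rad/s:
pole (1 + j80·0.0125) = 1 + j1 → |·| ≈ 1.4142, ∠ ≈ 45.00°
pole (1 + j80·0.001) = 1 + j0.08 → |·| ≈ 1.0032, ∠ ≈ 4.57°
|T| = 6.25e-05 · 1 / (1.4142 · 1.0032) ≈ 4.4054e-05
Gain = 20 log₁₀(4.4054e-05) ≈ -87.12 dB

-87.1 dB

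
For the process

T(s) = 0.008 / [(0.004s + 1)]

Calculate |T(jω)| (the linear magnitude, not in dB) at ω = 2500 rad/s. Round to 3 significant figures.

0.000796

At ω = 2500 rad/s:
pole (1 + j2500·0.004) = 1 + j10 → |·| ≈ 10.05, ∠ ≈ 84.29°
|T| = 0.008 · 1 / (10.05) ≈ 0.00079602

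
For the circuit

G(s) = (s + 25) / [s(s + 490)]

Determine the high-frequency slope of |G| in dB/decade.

Each pole contributes −20 dB/decade at high frequency; each zero contributes +20 dB/decade.
Net: 1 zero(s) − 2 pole(s) → -20 dB/decade.

-20 dB/decade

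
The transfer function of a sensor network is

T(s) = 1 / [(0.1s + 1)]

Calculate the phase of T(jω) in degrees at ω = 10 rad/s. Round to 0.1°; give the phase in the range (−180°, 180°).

At ω = 10 rad/s:
pole (1 + j10·0.1) = 1 + j1 → |·| ≈ 1.4142, ∠ ≈ 45.00°
∠T = (0°) − (45.00°) = -45.00°

-45.0°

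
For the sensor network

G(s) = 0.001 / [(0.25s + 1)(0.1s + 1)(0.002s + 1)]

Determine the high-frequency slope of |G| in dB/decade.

Each pole contributes −20 dB/decade at high frequency; each zero contributes +20 dB/decade.
Net: 0 zero(s) − 3 pole(s) → -60 dB/decade.

-60 dB/decade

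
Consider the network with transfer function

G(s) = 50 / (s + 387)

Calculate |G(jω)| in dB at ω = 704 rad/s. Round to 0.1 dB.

-24.1 dB

Substitute s = j704:
Numerator: 50 = 50 + j0
Denominator: (j704) + 387 = 387 + j704
|N| = √(50² + 0²) ≈ 50, ∠N ≈ 0.00°
|D| = √(387² + 704²) ≈ 803.36, ∠D ≈ 61.20°
|G| = 50 / 803.36 ≈ 0.062239
Gain = 20 log₁₀(0.062239) ≈ -24.12 dB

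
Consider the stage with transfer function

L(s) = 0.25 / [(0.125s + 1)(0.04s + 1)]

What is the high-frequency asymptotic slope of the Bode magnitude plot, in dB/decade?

Each pole contributes −20 dB/decade at high frequency; each zero contributes +20 dB/decade.
Net: 0 zero(s) − 2 pole(s) → -40 dB/decade.

-40 dB/decade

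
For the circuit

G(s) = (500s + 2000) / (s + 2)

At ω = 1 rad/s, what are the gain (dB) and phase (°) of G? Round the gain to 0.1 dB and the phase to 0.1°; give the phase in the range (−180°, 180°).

Substitute s = j1:
Numerator: 500(j1) + 2000 = 2000 + j500
Denominator: (j1) + 2 = 2 + j1
|N| = √(2000² + 500²) ≈ 2061.6, ∠N ≈ 14.04°
|D| = √(2² + 1²) ≈ 2.2361, ∠D ≈ 26.57°
|G| = 2061.6 / 2.2361 ≈ 921.96
Gain = 20 log₁₀(921.96) ≈ 59.29 dB
∠G = 14.04° − 26.57° = -12.53°

59.3 dB, -12.5°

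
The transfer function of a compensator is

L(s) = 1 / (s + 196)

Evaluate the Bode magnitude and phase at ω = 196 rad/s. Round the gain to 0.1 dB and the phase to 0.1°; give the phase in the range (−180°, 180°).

-48.9 dB, -45.0°

Substitute s = j196:
Numerator: 1 = 1 + j0
Denominator: (j196) + 196 = 196 + j196
|N| = √(1² + 0²) ≈ 1, ∠N ≈ 0.00°
|D| = √(196² + 196²) ≈ 277.19, ∠D ≈ 45.00°
|L| = 1 / 277.19 ≈ 0.0036076
Gain = 20 log₁₀(0.0036076) ≈ -48.86 dB
∠L = 0.00° − 45.00° = -45.00°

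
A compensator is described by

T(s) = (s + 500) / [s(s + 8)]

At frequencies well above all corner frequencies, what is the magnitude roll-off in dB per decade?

Each pole contributes −20 dB/decade at high frequency; each zero contributes +20 dB/decade.
Net: 1 zero(s) − 2 pole(s) → -20 dB/decade.

-20 dB/decade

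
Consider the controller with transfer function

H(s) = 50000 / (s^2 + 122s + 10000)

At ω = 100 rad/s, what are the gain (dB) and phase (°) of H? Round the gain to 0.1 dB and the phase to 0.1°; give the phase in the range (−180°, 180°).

12.3 dB, -90.0°

At s = jω = j100:
quadratic: (j100)² + 122·j100 + 10000 = 0 + j12200 → |·| ≈ 12200, ∠ ≈ 90.00°
|H| = 50000 / 12200 ≈ 4.0984
Gain = 20 log₁₀(4.0984) ≈ 12.25 dB
∠H = 0.00° − 90.00° = -90.00°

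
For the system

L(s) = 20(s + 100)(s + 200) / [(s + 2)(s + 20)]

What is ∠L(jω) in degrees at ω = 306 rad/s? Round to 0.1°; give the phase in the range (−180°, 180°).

At s = jω = j306:
zero (s+100): 100 + j306 → |·| = √(100²+306²) = √103636 ≈ 321.93, ∠ = arctan(306/100) ≈ 71.90°
zero (s+200): 200 + j306 → |·| = √(200²+306²) = √133636 ≈ 365.56, ∠ = arctan(306/200) ≈ 56.83°
pole (s+2): 2 + j306 → |·| = √(2²+306²) = √93640 ≈ 306.01, ∠ = arctan(306/2) ≈ 89.63°
pole (s+20): 20 + j306 → |·| = √(20²+306²) = √94036 ≈ 306.65, ∠ = arctan(306/20) ≈ 86.26°
∠L = 128.73° − 175.89° = -47.16°

-47.2°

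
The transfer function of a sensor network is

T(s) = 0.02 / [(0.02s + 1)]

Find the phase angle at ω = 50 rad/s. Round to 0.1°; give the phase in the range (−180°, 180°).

-45.0°

At ω = 50 rad/s:
pole (1 + j50·0.02) = 1 + j1 → |·| ≈ 1.4142, ∠ ≈ 45.00°
∠T = (0°) − (45.00°) = -45.00°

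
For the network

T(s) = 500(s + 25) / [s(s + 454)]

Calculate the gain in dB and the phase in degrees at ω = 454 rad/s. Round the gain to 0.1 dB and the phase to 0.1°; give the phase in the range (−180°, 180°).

-2.2 dB, -48.2°

At s = jω = j454:
zero (s+25): 25 + j454 → |·| = √(25²+454²) = √206741 ≈ 454.69, ∠ = arctan(454/25) ≈ 86.85°
pole (s+454): 454 + j454 → |·| = √(454²+454²) = √412232 ≈ 642.05, ∠ = arctan(454/454) ≈ 45.00°
pole at origin: |s| = 454, ∠ = 90.00° (in denominator)
|T| = 500 · 454.69 / 2.9149e+05 ≈ 0.77994
Gain = 20 log₁₀(0.77994) ≈ -2.16 dB
∠T = 86.85° − 135.00° = -48.15°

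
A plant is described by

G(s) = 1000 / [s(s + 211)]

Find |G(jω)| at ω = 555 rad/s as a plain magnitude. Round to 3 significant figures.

0.00303

At s = jω = j555:
pole (s+211): 211 + j555 → |·| = √(211²+555²) = √352546 ≈ 593.76, ∠ = arctan(555/211) ≈ 69.18°
pole at origin: |s| = 555, ∠ = 90.00° (in denominator)
|G| = 1000 / 3.2954e+05 ≈ 0.0030345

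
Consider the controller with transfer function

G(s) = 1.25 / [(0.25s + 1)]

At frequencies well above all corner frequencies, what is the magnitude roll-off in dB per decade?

Each pole contributes −20 dB/decade at high frequency; each zero contributes +20 dB/decade.
Net: 0 zero(s) − 1 pole(s) → -20 dB/decade.

-20 dB/decade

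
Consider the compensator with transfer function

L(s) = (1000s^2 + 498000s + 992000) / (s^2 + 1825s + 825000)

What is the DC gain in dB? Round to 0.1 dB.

1.6 dB

L(0) = 992000 / 825000 ≈ 1.2024
20 log₁₀(1.2024) ≈ 1.60 dB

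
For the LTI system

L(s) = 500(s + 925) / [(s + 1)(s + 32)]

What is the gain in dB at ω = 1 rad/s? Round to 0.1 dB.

At s = jω = j1:
zero (s+925): 925 + j1 → |·| = √(925²+1²) = √855626 ≈ 925, ∠ = arctan(1/925) ≈ 0.06°
pole (s+1): 1 + j1 → |·| = √(1²+1²) = √2 ≈ 1.4142, ∠ = arctan(1/1) ≈ 45.00°
pole (s+32): 32 + j1 → |·| = √(32²+1²) = √1025 ≈ 32.016, ∠ = arctan(1/32) ≈ 1.79°
|L| = 500 · 925 / 45.277 ≈ 10215
Gain = 20 log₁₀(10215) ≈ 80.18 dB

80.2 dB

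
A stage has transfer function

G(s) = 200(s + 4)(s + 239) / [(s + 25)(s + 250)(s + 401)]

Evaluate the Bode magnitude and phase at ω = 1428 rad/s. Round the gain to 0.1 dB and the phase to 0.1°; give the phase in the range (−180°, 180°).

-17.4 dB, -73.0°

At s = jω = j1428:
zero (s+4): 4 + j1428 → |·| = √(4²+1428²) = √2039200 ≈ 1428, ∠ = arctan(1428/4) ≈ 89.84°
zero (s+239): 239 + j1428 → |·| = √(239²+1428²) = √2096305 ≈ 1447.9, ∠ = arctan(1428/239) ≈ 80.50°
pole (s+25): 25 + j1428 → |·| = √(25²+1428²) = √2039809 ≈ 1428.2, ∠ = arctan(1428/25) ≈ 89.00°
pole (s+250): 250 + j1428 → |·| = √(250²+1428²) = √2101684 ≈ 1449.7, ∠ = arctan(1428/250) ≈ 80.07°
pole (s+401): 401 + j1428 → |·| = √(401²+1428²) = √2199985 ≈ 1483.2, ∠ = arctan(1428/401) ≈ 74.31°
|G| = 200 · 2.0676e+06 / 3.0709e+09 ≈ 0.13466
Gain = 20 log₁₀(0.13466) ≈ -17.42 dB
∠G = 170.34° − 243.38° = -73.04°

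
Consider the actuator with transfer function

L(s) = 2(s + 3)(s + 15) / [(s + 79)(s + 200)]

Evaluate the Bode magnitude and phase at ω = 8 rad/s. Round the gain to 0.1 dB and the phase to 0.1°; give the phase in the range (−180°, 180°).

At s = jω = j8:
zero (s+3): 3 + j8 → |·| = √(3²+8²) = √73 ≈ 8.544, ∠ = arctan(8/3) ≈ 69.44°
zero (s+15): 15 + j8 → |·| = √(15²+8²) = √289 ≈ 17, ∠ = arctan(8/15) ≈ 28.07°
pole (s+79): 79 + j8 → |·| = √(79²+8²) = √6305 ≈ 79.404, ∠ = arctan(8/79) ≈ 5.78°
pole (s+200): 200 + j8 → |·| = √(200²+8²) = √40064 ≈ 200.16, ∠ = arctan(8/200) ≈ 2.29°
|L| = 2 · 145.25 / 15894 ≈ 0.018277
Gain = 20 log₁₀(0.018277) ≈ -34.76 dB
∠L = 97.51° − 8.07° = 89.44°

-34.8 dB, 89.4°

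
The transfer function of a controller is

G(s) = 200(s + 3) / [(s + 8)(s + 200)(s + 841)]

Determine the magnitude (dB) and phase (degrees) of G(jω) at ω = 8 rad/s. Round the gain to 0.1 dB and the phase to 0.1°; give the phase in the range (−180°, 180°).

At s = jω = j8:
zero (s+3): 3 + j8 → |·| = √(3²+8²) = √73 ≈ 8.544, ∠ = arctan(8/3) ≈ 69.44°
pole (s+8): 8 + j8 → |·| = √(8²+8²) = √128 ≈ 11.314, ∠ = arctan(8/8) ≈ 45.00°
pole (s+200): 200 + j8 → |·| = √(200²+8²) = √40064 ≈ 200.16, ∠ = arctan(8/200) ≈ 2.29°
pole (s+841): 841 + j8 → |·| = √(841²+8²) = √707345 ≈ 841.04, ∠ = arctan(8/841) ≈ 0.55°
|G| = 200 · 8.544 / 1.9046e+06 ≈ 0.0008972
Gain = 20 log₁₀(0.0008972) ≈ -60.94 dB
∠G = 69.44° − 47.84° = 21.60°

-60.9 dB, 21.6°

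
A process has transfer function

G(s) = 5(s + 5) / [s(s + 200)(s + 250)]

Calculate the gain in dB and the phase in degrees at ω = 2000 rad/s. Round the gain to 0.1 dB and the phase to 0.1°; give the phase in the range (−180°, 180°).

-118.2 dB, -167.3°

At s = jω = j2000:
zero (s+5): 5 + j2000 → |·| = √(5²+2000²) = √4000025 ≈ 2000, ∠ = arctan(2000/5) ≈ 89.86°
pole (s+200): 200 + j2000 → |·| = √(200²+2000²) = √4040000 ≈ 2010, ∠ = arctan(2000/200) ≈ 84.29°
pole (s+250): 250 + j2000 → |·| = √(250²+2000²) = √4062500 ≈ 2015.6, ∠ = arctan(2000/250) ≈ 82.87°
pole at origin: |s| = 2000, ∠ = 90.00° (in denominator)
|G| = 5 · 2000 / 8.1027e+09 ≈ 1.2342e-06
Gain = 20 log₁₀(1.2342e-06) ≈ -118.17 dB
∠G = 89.86° − 257.16° = -167.30°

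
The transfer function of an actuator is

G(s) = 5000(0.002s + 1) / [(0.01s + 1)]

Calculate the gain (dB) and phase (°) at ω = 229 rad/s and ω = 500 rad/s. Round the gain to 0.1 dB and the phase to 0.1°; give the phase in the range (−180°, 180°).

ω = 229: 66.9 dB, -41.8°; ω = 500: 62.8 dB, -33.7°

At ω = 229 rad/s:
zero (1 + j229·0.002) = 1 + j0.458 → |·| ≈ 1.0999, ∠ ≈ 24.61°
pole (1 + j229·0.01) = 1 + j2.29 → |·| ≈ 2.4988, ∠ ≈ 66.41°
|G| = 5000 · 1.0999 / (2.4988) ≈ 2200.9
Gain = 20 log₁₀(2200.9) ≈ 66.85 dB
∠G = (24.61°) − (66.41°) = -41.80°

At ω = 500 rad/s:
zero (1 + j500·0.002) = 1 + j1 → |·| ≈ 1.4142, ∠ ≈ 45.00°
pole (1 + j500·0.01) = 1 + j5 → |·| ≈ 5.099, ∠ ≈ 78.69°
|G| = 5000 · 1.4142 / (5.099) ≈ 1386.7
Gain = 20 log₁₀(1386.7) ≈ 62.84 dB
∠G = (45.00°) − (78.69°) = -33.69°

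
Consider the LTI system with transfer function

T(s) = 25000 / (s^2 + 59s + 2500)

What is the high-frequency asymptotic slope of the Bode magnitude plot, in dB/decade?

-40 dB/decade

Each pole contributes −20 dB/decade at high frequency; each zero contributes +20 dB/decade.
Net: 0 zero(s) − 2 pole(s) → -40 dB/decade.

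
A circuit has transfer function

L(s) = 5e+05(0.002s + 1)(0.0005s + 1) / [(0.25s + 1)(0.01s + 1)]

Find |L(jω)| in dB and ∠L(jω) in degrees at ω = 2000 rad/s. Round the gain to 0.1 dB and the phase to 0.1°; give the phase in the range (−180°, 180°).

49.3 dB, -56.1°

At ω = 2000 rad/s:
zero (1 + j2000·0.002) = 1 + j4 → |·| ≈ 4.1231, ∠ ≈ 75.96°
zero (1 + j2000·0.0005) = 1 + j1 → |·| ≈ 1.4142, ∠ ≈ 45.00°
pole (1 + j2000·0.25) = 1 + j500 → |·| ≈ 500, ∠ ≈ 89.89°
pole (1 + j2000·0.01) = 1 + j20 → |·| ≈ 20.025, ∠ ≈ 87.14°
|L| = 5e+05 · 4.1231 · 1.4142 / (500 · 20.025) ≈ 291.18
Gain = 20 log₁₀(291.18) ≈ 49.28 dB
∠L = (75.96° + 45.00°) − (89.89° + 87.14°) = -56.07°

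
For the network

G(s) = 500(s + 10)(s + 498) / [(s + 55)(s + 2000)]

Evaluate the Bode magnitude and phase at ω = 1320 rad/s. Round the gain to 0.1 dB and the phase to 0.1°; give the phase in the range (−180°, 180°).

At s = jω = j1320:
zero (s+10): 10 + j1320 → |·| = √(10²+1320²) = √1742500 ≈ 1320, ∠ = arctan(1320/10) ≈ 89.57°
zero (s+498): 498 + j1320 → |·| = √(498²+1320²) = √1990404 ≈ 1410.8, ∠ = arctan(1320/498) ≈ 69.33°
pole (s+55): 55 + j1320 → |·| = √(55²+1320²) = √1745425 ≈ 1321.1, ∠ = arctan(1320/55) ≈ 87.61°
pole (s+2000): 2000 + j1320 → |·| = √(2000²+1320²) = √5742400 ≈ 2396.3, ∠ = arctan(1320/2000) ≈ 33.42°
|G| = 500 · 1.8623e+06 / 3.1658e+06 ≈ 294.13
Gain = 20 log₁₀(294.13) ≈ 49.37 dB
∠G = 158.90° − 121.03° = 37.87°

49.4 dB, 37.9°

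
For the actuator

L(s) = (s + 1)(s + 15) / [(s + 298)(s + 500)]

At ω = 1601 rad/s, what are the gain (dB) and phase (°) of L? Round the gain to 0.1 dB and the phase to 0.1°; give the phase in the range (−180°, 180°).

At s = jω = j1601:
zero (s+1): 1 + j1601 → |·| = √(1²+1601²) = √2563202 ≈ 1601, ∠ = arctan(1601/1) ≈ 89.96°
zero (s+15): 15 + j1601 → |·| = √(15²+1601²) = √2563426 ≈ 1601.1, ∠ = arctan(1601/15) ≈ 89.46°
pole (s+298): 298 + j1601 → |·| = √(298²+1601²) = √2652005 ≈ 1628.5, ∠ = arctan(1601/298) ≈ 79.46°
pole (s+500): 500 + j1601 → |·| = √(500²+1601²) = √2813201 ≈ 1677.3, ∠ = arctan(1601/500) ≈ 72.66°
|L| = 1 · 2.5634e+06 / 2.7315e+06 ≈ 0.93846
Gain = 20 log₁₀(0.93846) ≈ -0.55 dB
∠L = 179.42° − 152.12° = 27.30°

-0.6 dB, 27.3°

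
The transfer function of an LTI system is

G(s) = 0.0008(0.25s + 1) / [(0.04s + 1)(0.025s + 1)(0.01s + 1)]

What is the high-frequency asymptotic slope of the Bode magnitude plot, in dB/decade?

Each pole contributes −20 dB/decade at high frequency; each zero contributes +20 dB/decade.
Net: 1 zero(s) − 3 pole(s) → -40 dB/decade.

-40 dB/decade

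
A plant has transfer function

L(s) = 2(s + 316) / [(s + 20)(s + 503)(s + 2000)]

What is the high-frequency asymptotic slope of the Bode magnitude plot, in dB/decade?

-40 dB/decade

Each pole contributes −20 dB/decade at high frequency; each zero contributes +20 dB/decade.
Net: 1 zero(s) − 3 pole(s) → -40 dB/decade.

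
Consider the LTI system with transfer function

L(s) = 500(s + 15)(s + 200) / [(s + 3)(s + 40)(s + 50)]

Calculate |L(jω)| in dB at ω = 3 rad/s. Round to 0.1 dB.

45.1 dB

At s = jω = j3:
zero (s+15): 15 + j3 → |·| = √(15²+3²) = √234 ≈ 15.297, ∠ = arctan(3/15) ≈ 11.31°
zero (s+200): 200 + j3 → |·| = √(200²+3²) = √40009 ≈ 200.02, ∠ = arctan(3/200) ≈ 0.86°
pole (s+3): 3 + j3 → |·| = √(3²+3²) = √18 ≈ 4.2426, ∠ = arctan(3/3) ≈ 45.00°
pole (s+40): 40 + j3 → |·| = √(40²+3²) = √1609 ≈ 40.112, ∠ = arctan(3/40) ≈ 4.29°
pole (s+50): 50 + j3 → |·| = √(50²+3²) = √2509 ≈ 50.09, ∠ = arctan(3/50) ≈ 3.43°
|L| = 500 · 3059.7 / 8524.3 ≈ 179.47
Gain = 20 log₁₀(179.47) ≈ 45.08 dB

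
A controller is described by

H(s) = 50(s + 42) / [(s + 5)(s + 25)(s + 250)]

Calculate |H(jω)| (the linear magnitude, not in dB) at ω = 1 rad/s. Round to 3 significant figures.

0.0659

At s = jω = j1:
zero (s+42): 42 + j1 → |·| = √(42²+1²) = √1765 ≈ 42.012, ∠ = arctan(1/42) ≈ 1.36°
pole (s+5): 5 + j1 → |·| = √(5²+1²) = √26 ≈ 5.099, ∠ = arctan(1/5) ≈ 11.31°
pole (s+25): 25 + j1 → |·| = √(25²+1²) = √626 ≈ 25.02, ∠ = arctan(1/25) ≈ 2.29°
pole (s+250): 250 + j1 → |·| = √(250²+1²) = √62501 ≈ 250, ∠ = arctan(1/250) ≈ 0.23°
|H| = 50 · 42.012 / 31894 ≈ 0.065862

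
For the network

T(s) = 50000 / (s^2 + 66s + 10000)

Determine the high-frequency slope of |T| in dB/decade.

-40 dB/decade

Each pole contributes −20 dB/decade at high frequency; each zero contributes +20 dB/decade.
Net: 0 zero(s) − 2 pole(s) → -40 dB/decade.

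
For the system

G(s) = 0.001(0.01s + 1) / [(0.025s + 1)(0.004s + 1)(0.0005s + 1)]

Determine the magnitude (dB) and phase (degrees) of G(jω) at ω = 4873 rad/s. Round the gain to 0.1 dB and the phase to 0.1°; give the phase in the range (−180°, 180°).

At ω = 4873 rad/s:
zero (1 + j4873·0.01) = 1 + j48.73 → |·| ≈ 48.74, ∠ ≈ 88.82°
pole (1 + j4873·0.025) = 1 + j121.825 → |·| ≈ 121.83, ∠ ≈ 89.53°
pole (1 + j4873·0.004) = 1 + j19.492 → |·| ≈ 19.518, ∠ ≈ 87.06°
pole (1 + j4873·0.0005) = 1 + j2.4365 → |·| ≈ 2.6337, ∠ ≈ 67.69°
|G| = 0.001 · 48.74 / (121.83 · 19.518 · 2.6337) ≈ 7.7827e-06
Gain = 20 log₁₀(7.7827e-06) ≈ -102.18 dB
∠G = (88.82°) − (89.53° + 87.06° + 67.69°) = -155.46°

-102.2 dB, -155.5°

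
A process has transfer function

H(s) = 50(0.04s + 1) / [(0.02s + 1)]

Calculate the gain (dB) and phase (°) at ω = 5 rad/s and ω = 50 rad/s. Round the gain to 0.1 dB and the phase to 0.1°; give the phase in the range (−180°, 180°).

ω = 5: 34.1 dB, 5.6°; ω = 50: 38.0 dB, 18.4°

At ω = 5 rad/s:
zero (1 + j5·0.04) = 1 + j0.2 → |·| ≈ 1.0198, ∠ ≈ 11.31°
pole (1 + j5·0.02) = 1 + j0.1 → |·| ≈ 1.005, ∠ ≈ 5.71°
|H| = 50 · 1.0198 / (1.005) ≈ 50.736
Gain = 20 log₁₀(50.736) ≈ 34.11 dB
∠H = (11.31°) − (5.71°) = 5.60°

At ω = 50 rad/s:
zero (1 + j50·0.04) = 1 + j2 → |·| ≈ 2.2361, ∠ ≈ 63.43°
pole (1 + j50·0.02) = 1 + j1 → |·| ≈ 1.4142, ∠ ≈ 45.00°
|H| = 50 · 2.2361 / (1.4142) ≈ 79.059
Gain = 20 log₁₀(79.059) ≈ 37.96 dB
∠H = (63.43°) − (45.00°) = 18.43°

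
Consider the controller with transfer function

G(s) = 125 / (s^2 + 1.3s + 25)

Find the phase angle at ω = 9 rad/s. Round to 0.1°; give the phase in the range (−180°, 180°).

-168.2°

At s = jω = j9:
quadratic: (j9)² + 1.3·j9 + 25 = -56 + j11.7 → |·| ≈ 57.209, ∠ ≈ 168.20°
∠G = 0.00° − 168.20° = -168.20°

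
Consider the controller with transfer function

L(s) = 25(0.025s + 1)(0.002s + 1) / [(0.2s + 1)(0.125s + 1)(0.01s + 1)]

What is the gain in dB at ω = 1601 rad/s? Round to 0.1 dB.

-49.7 dB

At ω = 1601 rad/s:
zero (1 + j1601·0.025) = 1 + j40.025 → |·| ≈ 40.037, ∠ ≈ 88.57°
zero (1 + j1601·0.002) = 1 + j3.202 → |·| ≈ 3.3545, ∠ ≈ 72.66°
pole (1 + j1601·0.2) = 1 + j320.2 → |·| ≈ 320.2, ∠ ≈ 89.82°
pole (1 + j1601·0.125) = 1 + j200.125 → |·| ≈ 200.13, ∠ ≈ 89.71°
pole (1 + j1601·0.01) = 1 + j16.01 → |·| ≈ 16.041, ∠ ≈ 86.43°
|L| = 25 · 40.037 · 3.3545 / (320.2 · 200.13 · 16.041) ≈ 0.0032664
Gain = 20 log₁₀(0.0032664) ≈ -49.72 dB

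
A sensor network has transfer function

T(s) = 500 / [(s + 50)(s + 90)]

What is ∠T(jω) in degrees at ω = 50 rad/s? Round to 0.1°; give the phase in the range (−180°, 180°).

-74.1°

At s = jω = j50:
pole (s+50): 50 + j50 → |·| = √(50²+50²) = √5000 ≈ 70.711, ∠ = arctan(50/50) ≈ 45.00°
pole (s+90): 90 + j50 → |·| = √(90²+50²) = √10600 ≈ 102.96, ∠ = arctan(50/90) ≈ 29.05°
∠T = 0.00° − 74.05° = -74.05°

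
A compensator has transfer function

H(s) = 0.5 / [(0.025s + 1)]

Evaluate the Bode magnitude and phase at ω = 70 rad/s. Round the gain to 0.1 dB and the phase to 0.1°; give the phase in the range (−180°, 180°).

-12.1 dB, -60.3°

At ω = 70 rad/s:
pole (1 + j70·0.025) = 1 + j1.75 → |·| ≈ 2.0156, ∠ ≈ 60.26°
|H| = 0.5 · 1 / (2.0156) ≈ 0.24807
Gain = 20 log₁₀(0.24807) ≈ -12.11 dB
∠H = (0°) − (60.26°) = -60.26°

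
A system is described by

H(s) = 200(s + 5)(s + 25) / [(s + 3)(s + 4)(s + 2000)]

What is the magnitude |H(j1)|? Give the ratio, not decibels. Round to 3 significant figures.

At s = jω = j1:
zero (s+5): 5 + j1 → |·| = √(5²+1²) = √26 ≈ 5.099, ∠ = arctan(1/5) ≈ 11.31°
zero (s+25): 25 + j1 → |·| = √(25²+1²) = √626 ≈ 25.02, ∠ = arctan(1/25) ≈ 2.29°
pole (s+3): 3 + j1 → |·| = √(3²+1²) = √10 ≈ 3.1623, ∠ = arctan(1/3) ≈ 18.43°
pole (s+4): 4 + j1 → |·| = √(4²+1²) = √17 ≈ 4.1231, ∠ = arctan(1/4) ≈ 14.04°
pole (s+2000): 2000 + j1 → |·| = √(2000²+1²) = √4000001 ≈ 2000, ∠ = arctan(1/2000) ≈ 0.03°
|H| = 200 · 127.58 / 26077 ≈ 0.97849

0.978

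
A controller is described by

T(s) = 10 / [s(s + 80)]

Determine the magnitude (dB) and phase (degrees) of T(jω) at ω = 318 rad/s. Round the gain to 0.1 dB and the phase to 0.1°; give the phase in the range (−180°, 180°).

-80.4 dB, -165.9°

At s = jω = j318:
pole (s+80): 80 + j318 → |·| = √(80²+318²) = √107524 ≈ 327.91, ∠ = arctan(318/80) ≈ 75.88°
pole at origin: |s| = 318, ∠ = 90.00° (in denominator)
|T| = 10 / 1.0428e+05 ≈ 9.5896e-05
Gain = 20 log₁₀(9.5896e-05) ≈ -80.36 dB
∠T = 0.00° − 165.88° = -165.88°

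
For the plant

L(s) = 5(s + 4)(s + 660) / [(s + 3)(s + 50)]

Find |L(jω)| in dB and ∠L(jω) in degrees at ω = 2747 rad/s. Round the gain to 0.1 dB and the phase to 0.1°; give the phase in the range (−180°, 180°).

At s = jω = j2747:
zero (s+4): 4 + j2747 → |·| = √(4²+2747²) = √7546025 ≈ 2747, ∠ = arctan(2747/4) ≈ 89.92°
zero (s+660): 660 + j2747 → |·| = √(660²+2747²) = √7981609 ≈ 2825.2, ∠ = arctan(2747/660) ≈ 76.49°
pole (s+3): 3 + j2747 → |·| = √(3²+2747²) = √7546018 ≈ 2747, ∠ = arctan(2747/3) ≈ 89.94°
pole (s+50): 50 + j2747 → |·| = √(50²+2747²) = √7548509 ≈ 2747.5, ∠ = arctan(2747/50) ≈ 88.96°
|L| = 5 · 7.7608e+06 / 7.5474e+06 ≈ 5.1414
Gain = 20 log₁₀(5.1414) ≈ 14.22 dB
∠L = 166.41° − 178.90° = -12.49°

14.2 dB, -12.5°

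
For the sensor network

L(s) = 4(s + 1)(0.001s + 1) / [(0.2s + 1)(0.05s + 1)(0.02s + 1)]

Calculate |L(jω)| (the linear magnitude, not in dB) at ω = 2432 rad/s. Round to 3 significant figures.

At ω = 2432 rad/s:
zero (1 + j2432·1) = 1 + j2432 → |·| ≈ 2432, ∠ ≈ 89.98°
zero (1 + j2432·0.001) = 1 + j2.432 → |·| ≈ 2.6296, ∠ ≈ 67.65°
pole (1 + j2432·0.2) = 1 + j486.4 → |·| ≈ 486.4, ∠ ≈ 89.88°
pole (1 + j2432·0.05) = 1 + j121.6 → |·| ≈ 121.6, ∠ ≈ 89.53°
pole (1 + j2432·0.02) = 1 + j48.64 → |·| ≈ 48.65, ∠ ≈ 88.82°
|L| = 4 · 2432 · 2.6296 / (486.4 · 121.6 · 48.65) ≈ 0.00889

0.00889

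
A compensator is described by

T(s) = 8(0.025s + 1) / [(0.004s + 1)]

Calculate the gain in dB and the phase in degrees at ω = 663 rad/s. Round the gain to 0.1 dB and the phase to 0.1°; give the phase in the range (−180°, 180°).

At ω = 663 rad/s:
zero (1 + j663·0.025) = 1 + j16.575 → |·| ≈ 16.605, ∠ ≈ 86.55°
pole (1 + j663·0.004) = 1 + j2.652 → |·| ≈ 2.8343, ∠ ≈ 69.34°
|T| = 8 · 16.605 / (2.8343) ≈ 46.869
Gain = 20 log₁₀(46.869) ≈ 33.42 dB
∠T = (86.55°) − (69.34°) = 17.21°

33.4 dB, 17.2°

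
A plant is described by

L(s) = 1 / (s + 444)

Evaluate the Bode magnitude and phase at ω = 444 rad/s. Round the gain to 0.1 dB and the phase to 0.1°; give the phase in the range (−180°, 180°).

-56.0 dB, -45.0°

Substitute s = j444:
Numerator: 1 = 1 + j0
Denominator: (j444) + 444 = 444 + j444
|N| = √(1² + 0²) ≈ 1, ∠N ≈ 0.00°
|D| = √(444² + 444²) ≈ 627.91, ∠D ≈ 45.00°
|L| = 1 / 627.91 ≈ 0.0015926
Gain = 20 log₁₀(0.0015926) ≈ -55.96 dB
∠L = 0.00° − 45.00° = -45.00°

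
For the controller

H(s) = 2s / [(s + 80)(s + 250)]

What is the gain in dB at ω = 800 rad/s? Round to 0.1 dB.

At s = jω = j800:
zero at origin: s = j800 → |·| = 800, ∠ = 90.00°
pole (s+80): 80 + j800 → |·| = √(80²+800²) = √646400 ≈ 803.99, ∠ = arctan(800/80) ≈ 84.29°
pole (s+250): 250 + j800 → |·| = √(250²+800²) = √702500 ≈ 838.15, ∠ = arctan(800/250) ≈ 72.65°
|H| = 2 · 800 / 6.7386e+05 ≈ 0.0023744
Gain = 20 log₁₀(0.0023744) ≈ -52.49 dB

-52.5 dB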